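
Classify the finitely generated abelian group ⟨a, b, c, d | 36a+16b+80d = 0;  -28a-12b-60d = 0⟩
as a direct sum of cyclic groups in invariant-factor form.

Answer: M ≅ ℤ^2 ⊕ ℤ/4 ⊕ ℤ/4

Derivation:
rank_ℚ(R)=2; free=4−2=2
SNF(R) diag = [4, 4] → torsion [4, 4]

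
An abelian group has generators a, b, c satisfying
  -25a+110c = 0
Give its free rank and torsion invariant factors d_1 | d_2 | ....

rank_ℚ(R)=1; free=3−1=2
SNF(R) diag = [5] → torsion [5]

Answer: M ≅ ℤ^2 ⊕ ℤ/5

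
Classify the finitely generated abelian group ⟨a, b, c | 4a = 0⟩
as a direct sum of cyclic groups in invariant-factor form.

rank_ℚ(R)=1; free=3−1=2
SNF(R) diag = [4] → torsion [4]

Answer: M ≅ ℤ^2 ⊕ ℤ/4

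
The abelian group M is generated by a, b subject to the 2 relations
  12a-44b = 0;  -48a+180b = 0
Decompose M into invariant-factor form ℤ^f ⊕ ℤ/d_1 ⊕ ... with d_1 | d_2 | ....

rank_ℚ(R)=2; free=2−2=0
SNF(R) diag = [4, 12] → torsion [4, 12]

Answer: M ≅ ℤ/4 ⊕ ℤ/12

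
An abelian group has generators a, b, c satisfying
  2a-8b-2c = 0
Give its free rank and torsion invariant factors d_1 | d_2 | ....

rank_ℚ(R)=1; free=3−1=2
SNF(R) diag = [2] → torsion [2]

Answer: M ≅ ℤ^2 ⊕ ℤ/2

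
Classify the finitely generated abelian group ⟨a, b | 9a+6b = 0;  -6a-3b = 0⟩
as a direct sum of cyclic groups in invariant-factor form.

Answer: M ≅ ℤ/3 ⊕ ℤ/3

Derivation:
rank_ℚ(R)=2; free=2−2=0
SNF(R) diag = [3, 3] → torsion [3, 3]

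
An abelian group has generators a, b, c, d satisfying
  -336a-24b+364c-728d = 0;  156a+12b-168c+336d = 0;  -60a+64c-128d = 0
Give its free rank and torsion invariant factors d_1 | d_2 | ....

Answer: M ≅ ℤ^1 ⊕ ℤ/4 ⊕ ℤ/12 ⊕ ℤ/36

Derivation:
rank_ℚ(R)=3; free=4−3=1
SNF(R) diag = [4, 12, 36] → torsion [4, 12, 36]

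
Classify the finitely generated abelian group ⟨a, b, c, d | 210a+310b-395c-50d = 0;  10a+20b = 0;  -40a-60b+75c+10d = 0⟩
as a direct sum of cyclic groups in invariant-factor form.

rank_ℚ(R)=3; free=4−3=1
SNF(R) diag = [5, 10, 10] → torsion [5, 10, 10]

Answer: M ≅ ℤ^1 ⊕ ℤ/5 ⊕ ℤ/10 ⊕ ℤ/10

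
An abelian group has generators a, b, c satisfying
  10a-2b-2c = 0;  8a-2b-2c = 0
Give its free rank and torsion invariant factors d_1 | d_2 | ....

Answer: M ≅ ℤ^1 ⊕ ℤ/2 ⊕ ℤ/2

Derivation:
rank_ℚ(R)=2; free=3−2=1
SNF(R) diag = [2, 2] → torsion [2, 2]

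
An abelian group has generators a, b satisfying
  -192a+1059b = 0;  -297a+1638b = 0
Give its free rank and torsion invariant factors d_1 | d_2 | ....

Answer: M ≅ ℤ/3 ⊕ ℤ/9

Derivation:
rank_ℚ(R)=2; free=2−2=0
SNF(R) diag = [3, 9] → torsion [3, 9]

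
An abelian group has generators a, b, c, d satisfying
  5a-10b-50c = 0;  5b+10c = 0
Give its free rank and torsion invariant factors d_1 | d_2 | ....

Answer: M ≅ ℤ^2 ⊕ ℤ/5 ⊕ ℤ/5

Derivation:
rank_ℚ(R)=2; free=4−2=2
SNF(R) diag = [5, 5] → torsion [5, 5]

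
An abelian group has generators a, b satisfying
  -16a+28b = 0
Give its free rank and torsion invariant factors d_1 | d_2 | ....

rank_ℚ(R)=1; free=2−1=1
SNF(R) diag = [4] → torsion [4]

Answer: M ≅ ℤ^1 ⊕ ℤ/4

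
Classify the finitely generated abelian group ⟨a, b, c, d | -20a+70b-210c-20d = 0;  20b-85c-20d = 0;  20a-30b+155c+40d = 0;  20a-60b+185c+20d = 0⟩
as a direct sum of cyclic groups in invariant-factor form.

rank_ℚ(R)=4; free=4−4=0
SNF(R) diag = [5, 10, 20, 40] → torsion [5, 10, 20, 40]

Answer: M ≅ ℤ/5 ⊕ ℤ/10 ⊕ ℤ/20 ⊕ ℤ/40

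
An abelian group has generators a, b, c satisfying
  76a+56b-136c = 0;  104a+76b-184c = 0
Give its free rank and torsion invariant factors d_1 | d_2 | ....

Answer: M ≅ ℤ^1 ⊕ ℤ/4 ⊕ ℤ/4

Derivation:
rank_ℚ(R)=2; free=3−2=1
SNF(R) diag = [4, 4] → torsion [4, 4]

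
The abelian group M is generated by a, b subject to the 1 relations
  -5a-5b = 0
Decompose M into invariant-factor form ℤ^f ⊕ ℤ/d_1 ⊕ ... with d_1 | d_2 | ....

rank_ℚ(R)=1; free=2−1=1
SNF(R) diag = [5] → torsion [5]

Answer: M ≅ ℤ^1 ⊕ ℤ/5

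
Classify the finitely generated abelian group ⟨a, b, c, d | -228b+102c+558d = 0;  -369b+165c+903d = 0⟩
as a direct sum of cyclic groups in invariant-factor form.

rank_ℚ(R)=2; free=4−2=2
SNF(R) diag = [3, 6] → torsion [3, 6]

Answer: M ≅ ℤ^2 ⊕ ℤ/3 ⊕ ℤ/6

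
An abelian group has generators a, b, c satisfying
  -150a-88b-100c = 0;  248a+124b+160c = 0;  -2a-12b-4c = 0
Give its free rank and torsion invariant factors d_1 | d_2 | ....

Answer: M ≅ ℤ/2 ⊕ ℤ/4 ⊕ ℤ/8

Derivation:
rank_ℚ(R)=3; free=3−3=0
SNF(R) diag = [2, 4, 8] → torsion [2, 4, 8]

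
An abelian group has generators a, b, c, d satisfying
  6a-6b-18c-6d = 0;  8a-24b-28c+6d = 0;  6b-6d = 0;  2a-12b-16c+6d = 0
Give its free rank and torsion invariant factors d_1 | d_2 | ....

Answer: M ≅ ℤ/2 ⊕ ℤ/6 ⊕ ℤ/6 ⊕ ℤ/6

Derivation:
rank_ℚ(R)=4; free=4−4=0
SNF(R) diag = [2, 6, 6, 6] → torsion [2, 6, 6, 6]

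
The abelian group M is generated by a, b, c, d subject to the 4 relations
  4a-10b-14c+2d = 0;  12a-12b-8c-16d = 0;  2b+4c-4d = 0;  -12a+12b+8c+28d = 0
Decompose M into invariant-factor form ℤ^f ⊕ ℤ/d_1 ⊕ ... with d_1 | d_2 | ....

rank_ℚ(R)=4; free=4−4=0
SNF(R) diag = [2, 2, 4, 12] → torsion [2, 2, 4, 12]

Answer: M ≅ ℤ/2 ⊕ ℤ/2 ⊕ ℤ/4 ⊕ ℤ/12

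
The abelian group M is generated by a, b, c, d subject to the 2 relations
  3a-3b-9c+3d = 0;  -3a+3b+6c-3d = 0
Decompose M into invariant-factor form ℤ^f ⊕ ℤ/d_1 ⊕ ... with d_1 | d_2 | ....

rank_ℚ(R)=2; free=4−2=2
SNF(R) diag = [3, 3] → torsion [3, 3]

Answer: M ≅ ℤ^2 ⊕ ℤ/3 ⊕ ℤ/3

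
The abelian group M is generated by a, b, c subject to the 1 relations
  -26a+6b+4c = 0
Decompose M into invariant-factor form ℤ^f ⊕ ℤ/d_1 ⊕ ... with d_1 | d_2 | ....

Answer: M ≅ ℤ^2 ⊕ ℤ/2

Derivation:
rank_ℚ(R)=1; free=3−1=2
SNF(R) diag = [2] → torsion [2]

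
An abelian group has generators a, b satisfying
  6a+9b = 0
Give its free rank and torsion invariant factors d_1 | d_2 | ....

rank_ℚ(R)=1; free=2−1=1
SNF(R) diag = [3] → torsion [3]

Answer: M ≅ ℤ^1 ⊕ ℤ/3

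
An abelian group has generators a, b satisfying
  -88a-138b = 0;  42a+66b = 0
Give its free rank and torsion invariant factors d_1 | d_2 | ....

rank_ℚ(R)=2; free=2−2=0
SNF(R) diag = [2, 6] → torsion [2, 6]

Answer: M ≅ ℤ/2 ⊕ ℤ/6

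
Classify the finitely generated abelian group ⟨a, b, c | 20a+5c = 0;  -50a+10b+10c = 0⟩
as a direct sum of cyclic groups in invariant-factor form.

Answer: M ≅ ℤ^1 ⊕ ℤ/5 ⊕ ℤ/10

Derivation:
rank_ℚ(R)=2; free=3−2=1
SNF(R) diag = [5, 10] → torsion [5, 10]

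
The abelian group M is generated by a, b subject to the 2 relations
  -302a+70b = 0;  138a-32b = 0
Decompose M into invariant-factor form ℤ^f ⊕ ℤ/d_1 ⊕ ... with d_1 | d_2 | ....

Answer: M ≅ ℤ/2 ⊕ ℤ/2

Derivation:
rank_ℚ(R)=2; free=2−2=0
SNF(R) diag = [2, 2] → torsion [2, 2]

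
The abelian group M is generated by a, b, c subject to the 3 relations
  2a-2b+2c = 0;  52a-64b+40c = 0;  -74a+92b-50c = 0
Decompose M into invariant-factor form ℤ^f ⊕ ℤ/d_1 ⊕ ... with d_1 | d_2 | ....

Answer: M ≅ ℤ/2 ⊕ ℤ/6 ⊕ ℤ/12

Derivation:
rank_ℚ(R)=3; free=3−3=0
SNF(R) diag = [2, 6, 12] → torsion [2, 6, 12]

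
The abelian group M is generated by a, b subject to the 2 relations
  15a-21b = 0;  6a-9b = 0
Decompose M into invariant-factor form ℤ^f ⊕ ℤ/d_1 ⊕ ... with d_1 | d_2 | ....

rank_ℚ(R)=2; free=2−2=0
SNF(R) diag = [3, 3] → torsion [3, 3]

Answer: M ≅ ℤ/3 ⊕ ℤ/3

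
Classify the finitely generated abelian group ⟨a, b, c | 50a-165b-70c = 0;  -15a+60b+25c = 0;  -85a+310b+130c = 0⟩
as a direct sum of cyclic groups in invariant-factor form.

Answer: M ≅ ℤ/5 ⊕ ℤ/5 ⊕ ℤ/5

Derivation:
rank_ℚ(R)=3; free=3−3=0
SNF(R) diag = [5, 5, 5] → torsion [5, 5, 5]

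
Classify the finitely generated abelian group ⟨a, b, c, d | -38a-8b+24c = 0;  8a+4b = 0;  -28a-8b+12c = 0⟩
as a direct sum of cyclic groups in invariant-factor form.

rank_ℚ(R)=3; free=4−3=1
SNF(R) diag = [2, 4, 12] → torsion [2, 4, 12]

Answer: M ≅ ℤ^1 ⊕ ℤ/2 ⊕ ℤ/4 ⊕ ℤ/12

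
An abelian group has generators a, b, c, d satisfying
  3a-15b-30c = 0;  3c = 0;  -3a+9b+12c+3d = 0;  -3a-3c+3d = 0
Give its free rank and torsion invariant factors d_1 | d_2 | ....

Answer: M ≅ ℤ/3 ⊕ ℤ/3 ⊕ ℤ/3 ⊕ ℤ/9

Derivation:
rank_ℚ(R)=4; free=4−4=0
SNF(R) diag = [3, 3, 3, 9] → torsion [3, 3, 3, 9]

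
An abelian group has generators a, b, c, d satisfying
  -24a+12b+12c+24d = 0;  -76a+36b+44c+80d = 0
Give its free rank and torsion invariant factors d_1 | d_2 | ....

Answer: M ≅ ℤ^2 ⊕ ℤ/4 ⊕ ℤ/12

Derivation:
rank_ℚ(R)=2; free=4−2=2
SNF(R) diag = [4, 12] → torsion [4, 12]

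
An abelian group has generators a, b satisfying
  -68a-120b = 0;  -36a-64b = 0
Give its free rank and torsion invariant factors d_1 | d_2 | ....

Answer: M ≅ ℤ/4 ⊕ ℤ/8

Derivation:
rank_ℚ(R)=2; free=2−2=0
SNF(R) diag = [4, 8] → torsion [4, 8]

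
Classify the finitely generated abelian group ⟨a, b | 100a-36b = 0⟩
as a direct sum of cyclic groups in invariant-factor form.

Answer: M ≅ ℤ^1 ⊕ ℤ/4

Derivation:
rank_ℚ(R)=1; free=2−1=1
SNF(R) diag = [4] → torsion [4]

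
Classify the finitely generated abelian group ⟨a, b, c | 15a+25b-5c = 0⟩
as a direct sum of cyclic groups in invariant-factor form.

rank_ℚ(R)=1; free=3−1=2
SNF(R) diag = [5] → torsion [5]

Answer: M ≅ ℤ^2 ⊕ ℤ/5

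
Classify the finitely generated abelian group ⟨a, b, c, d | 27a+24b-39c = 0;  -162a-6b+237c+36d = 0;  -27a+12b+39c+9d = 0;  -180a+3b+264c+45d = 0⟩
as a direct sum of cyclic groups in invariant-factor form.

rank_ℚ(R)=4; free=4−4=0
SNF(R) diag = [3, 9, 9, 27] → torsion [3, 9, 9, 27]

Answer: M ≅ ℤ/3 ⊕ ℤ/9 ⊕ ℤ/9 ⊕ ℤ/27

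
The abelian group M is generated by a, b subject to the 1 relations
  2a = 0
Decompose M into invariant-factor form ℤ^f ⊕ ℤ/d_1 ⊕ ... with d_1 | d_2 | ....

Answer: M ≅ ℤ^1 ⊕ ℤ/2

Derivation:
rank_ℚ(R)=1; free=2−1=1
SNF(R) diag = [2] → torsion [2]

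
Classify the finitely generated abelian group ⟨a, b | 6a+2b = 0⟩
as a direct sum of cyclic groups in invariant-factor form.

rank_ℚ(R)=1; free=2−1=1
SNF(R) diag = [2] → torsion [2]

Answer: M ≅ ℤ^1 ⊕ ℤ/2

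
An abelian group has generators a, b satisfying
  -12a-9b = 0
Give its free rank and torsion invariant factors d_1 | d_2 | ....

Answer: M ≅ ℤ^1 ⊕ ℤ/3

Derivation:
rank_ℚ(R)=1; free=2−1=1
SNF(R) diag = [3] → torsion [3]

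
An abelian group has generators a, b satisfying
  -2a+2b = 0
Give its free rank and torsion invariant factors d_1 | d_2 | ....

Answer: M ≅ ℤ^1 ⊕ ℤ/2

Derivation:
rank_ℚ(R)=1; free=2−1=1
SNF(R) diag = [2] → torsion [2]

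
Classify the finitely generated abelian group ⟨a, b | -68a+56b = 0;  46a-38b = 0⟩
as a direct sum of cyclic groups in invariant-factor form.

Answer: M ≅ ℤ/2 ⊕ ℤ/4

Derivation:
rank_ℚ(R)=2; free=2−2=0
SNF(R) diag = [2, 4] → torsion [2, 4]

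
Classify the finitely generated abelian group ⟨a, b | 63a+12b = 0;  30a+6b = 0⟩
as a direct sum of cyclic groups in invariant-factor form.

Answer: M ≅ ℤ/3 ⊕ ℤ/6

Derivation:
rank_ℚ(R)=2; free=2−2=0
SNF(R) diag = [3, 6] → torsion [3, 6]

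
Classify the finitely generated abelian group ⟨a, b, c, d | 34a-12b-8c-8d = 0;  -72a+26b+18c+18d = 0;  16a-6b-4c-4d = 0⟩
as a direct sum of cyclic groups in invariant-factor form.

rank_ℚ(R)=3; free=4−3=1
SNF(R) diag = [2, 2, 2] → torsion [2, 2, 2]

Answer: M ≅ ℤ^1 ⊕ ℤ/2 ⊕ ℤ/2 ⊕ ℤ/2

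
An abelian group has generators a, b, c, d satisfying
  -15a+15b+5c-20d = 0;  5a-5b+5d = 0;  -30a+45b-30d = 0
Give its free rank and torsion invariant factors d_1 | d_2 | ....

Answer: M ≅ ℤ^1 ⊕ ℤ/5 ⊕ ℤ/5 ⊕ ℤ/15

Derivation:
rank_ℚ(R)=3; free=4−3=1
SNF(R) diag = [5, 5, 15] → torsion [5, 5, 15]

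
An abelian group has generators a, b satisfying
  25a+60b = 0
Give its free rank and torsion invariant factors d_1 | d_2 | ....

Answer: M ≅ ℤ^1 ⊕ ℤ/5

Derivation:
rank_ℚ(R)=1; free=2−1=1
SNF(R) diag = [5] → torsion [5]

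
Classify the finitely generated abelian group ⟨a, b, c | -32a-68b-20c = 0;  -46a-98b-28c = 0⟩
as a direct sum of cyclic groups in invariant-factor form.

Answer: M ≅ ℤ^1 ⊕ ℤ/2 ⊕ ℤ/4

Derivation:
rank_ℚ(R)=2; free=3−2=1
SNF(R) diag = [2, 4] → torsion [2, 4]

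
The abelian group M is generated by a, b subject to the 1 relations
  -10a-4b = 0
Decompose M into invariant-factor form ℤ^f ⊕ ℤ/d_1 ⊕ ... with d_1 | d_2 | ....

Answer: M ≅ ℤ^1 ⊕ ℤ/2

Derivation:
rank_ℚ(R)=1; free=2−1=1
SNF(R) diag = [2] → torsion [2]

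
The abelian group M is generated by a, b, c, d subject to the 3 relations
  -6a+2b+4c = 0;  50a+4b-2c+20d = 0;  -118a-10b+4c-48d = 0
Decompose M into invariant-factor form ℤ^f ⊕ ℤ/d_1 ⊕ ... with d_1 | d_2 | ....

Answer: M ≅ ℤ^1 ⊕ ℤ/2 ⊕ ℤ/2 ⊕ ℤ/4

Derivation:
rank_ℚ(R)=3; free=4−3=1
SNF(R) diag = [2, 2, 4] → torsion [2, 2, 4]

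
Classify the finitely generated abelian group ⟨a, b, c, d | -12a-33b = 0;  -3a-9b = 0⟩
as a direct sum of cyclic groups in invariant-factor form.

Answer: M ≅ ℤ^2 ⊕ ℤ/3 ⊕ ℤ/3

Derivation:
rank_ℚ(R)=2; free=4−2=2
SNF(R) diag = [3, 3] → torsion [3, 3]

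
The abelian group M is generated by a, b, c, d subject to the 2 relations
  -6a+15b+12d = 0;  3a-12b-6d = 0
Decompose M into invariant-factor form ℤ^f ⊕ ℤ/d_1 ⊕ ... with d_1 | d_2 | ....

Answer: M ≅ ℤ^2 ⊕ ℤ/3 ⊕ ℤ/9

Derivation:
rank_ℚ(R)=2; free=4−2=2
SNF(R) diag = [3, 9] → torsion [3, 9]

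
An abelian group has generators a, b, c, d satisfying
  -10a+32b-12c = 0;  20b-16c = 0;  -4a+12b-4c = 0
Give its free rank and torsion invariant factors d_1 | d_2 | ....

Answer: M ≅ ℤ^1 ⊕ ℤ/2 ⊕ ℤ/4 ⊕ ℤ/4

Derivation:
rank_ℚ(R)=3; free=4−3=1
SNF(R) diag = [2, 4, 4] → torsion [2, 4, 4]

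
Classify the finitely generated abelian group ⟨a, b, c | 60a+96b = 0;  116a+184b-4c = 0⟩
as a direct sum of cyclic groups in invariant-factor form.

rank_ℚ(R)=2; free=3−2=1
SNF(R) diag = [4, 12] → torsion [4, 12]

Answer: M ≅ ℤ^1 ⊕ ℤ/4 ⊕ ℤ/12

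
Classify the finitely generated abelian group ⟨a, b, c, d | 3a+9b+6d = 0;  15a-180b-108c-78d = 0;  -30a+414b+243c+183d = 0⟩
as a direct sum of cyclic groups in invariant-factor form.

rank_ℚ(R)=3; free=4−3=1
SNF(R) diag = [3, 9, 27] → torsion [3, 9, 27]

Answer: M ≅ ℤ^1 ⊕ ℤ/3 ⊕ ℤ/9 ⊕ ℤ/27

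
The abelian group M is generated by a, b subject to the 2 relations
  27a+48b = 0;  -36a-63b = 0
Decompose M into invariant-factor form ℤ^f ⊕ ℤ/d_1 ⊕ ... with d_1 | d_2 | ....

rank_ℚ(R)=2; free=2−2=0
SNF(R) diag = [3, 9] → torsion [3, 9]

Answer: M ≅ ℤ/3 ⊕ ℤ/9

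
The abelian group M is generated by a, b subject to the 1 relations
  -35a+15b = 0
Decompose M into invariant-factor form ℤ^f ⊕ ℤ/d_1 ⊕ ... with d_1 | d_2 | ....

Answer: M ≅ ℤ^1 ⊕ ℤ/5

Derivation:
rank_ℚ(R)=1; free=2−1=1
SNF(R) diag = [5] → torsion [5]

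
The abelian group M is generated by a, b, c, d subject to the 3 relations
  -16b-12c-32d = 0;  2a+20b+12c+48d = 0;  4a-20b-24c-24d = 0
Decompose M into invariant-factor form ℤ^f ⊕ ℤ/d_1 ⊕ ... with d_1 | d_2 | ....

rank_ℚ(R)=3; free=4−3=1
SNF(R) diag = [2, 4, 12] → torsion [2, 4, 12]

Answer: M ≅ ℤ^1 ⊕ ℤ/2 ⊕ ℤ/4 ⊕ ℤ/12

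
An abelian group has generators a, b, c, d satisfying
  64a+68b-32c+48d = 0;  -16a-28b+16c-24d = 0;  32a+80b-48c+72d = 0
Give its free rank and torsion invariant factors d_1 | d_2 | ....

rank_ℚ(R)=3; free=4−3=1
SNF(R) diag = [4, 8, 16] → torsion [4, 8, 16]

Answer: M ≅ ℤ^1 ⊕ ℤ/4 ⊕ ℤ/8 ⊕ ℤ/16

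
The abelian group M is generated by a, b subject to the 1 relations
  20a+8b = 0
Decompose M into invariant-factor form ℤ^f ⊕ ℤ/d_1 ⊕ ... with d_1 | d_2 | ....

Answer: M ≅ ℤ^1 ⊕ ℤ/4

Derivation:
rank_ℚ(R)=1; free=2−1=1
SNF(R) diag = [4] → torsion [4]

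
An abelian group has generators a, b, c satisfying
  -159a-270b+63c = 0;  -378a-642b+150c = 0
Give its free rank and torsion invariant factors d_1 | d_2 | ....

Answer: M ≅ ℤ^1 ⊕ ℤ/3 ⊕ ℤ/6

Derivation:
rank_ℚ(R)=2; free=3−2=1
SNF(R) diag = [3, 6] → torsion [3, 6]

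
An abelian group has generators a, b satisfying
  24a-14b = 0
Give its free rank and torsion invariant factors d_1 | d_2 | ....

Answer: M ≅ ℤ^1 ⊕ ℤ/2

Derivation:
rank_ℚ(R)=1; free=2−1=1
SNF(R) diag = [2] → torsion [2]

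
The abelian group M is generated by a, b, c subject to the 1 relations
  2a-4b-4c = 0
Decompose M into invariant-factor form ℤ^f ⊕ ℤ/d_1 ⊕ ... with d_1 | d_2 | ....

Answer: M ≅ ℤ^2 ⊕ ℤ/2

Derivation:
rank_ℚ(R)=1; free=3−1=2
SNF(R) diag = [2] → torsion [2]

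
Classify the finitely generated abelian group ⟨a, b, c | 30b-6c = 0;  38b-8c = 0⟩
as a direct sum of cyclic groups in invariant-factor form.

rank_ℚ(R)=2; free=3−2=1
SNF(R) diag = [2, 6] → torsion [2, 6]

Answer: M ≅ ℤ^1 ⊕ ℤ/2 ⊕ ℤ/6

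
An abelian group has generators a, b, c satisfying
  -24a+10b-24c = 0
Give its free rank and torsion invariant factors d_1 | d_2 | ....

rank_ℚ(R)=1; free=3−1=2
SNF(R) diag = [2] → torsion [2]

Answer: M ≅ ℤ^2 ⊕ ℤ/2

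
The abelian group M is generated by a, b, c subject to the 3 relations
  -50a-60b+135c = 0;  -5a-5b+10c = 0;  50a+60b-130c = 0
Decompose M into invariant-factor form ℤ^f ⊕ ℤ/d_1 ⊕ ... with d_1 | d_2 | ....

Answer: M ≅ ℤ/5 ⊕ ℤ/5 ⊕ ℤ/10

Derivation:
rank_ℚ(R)=3; free=3−3=0
SNF(R) diag = [5, 5, 10] → torsion [5, 5, 10]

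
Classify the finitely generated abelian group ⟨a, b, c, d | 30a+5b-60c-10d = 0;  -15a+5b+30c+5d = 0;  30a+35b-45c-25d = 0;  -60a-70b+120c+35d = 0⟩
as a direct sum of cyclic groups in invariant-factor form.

rank_ℚ(R)=4; free=4−4=0
SNF(R) diag = [5, 15, 15, 45] → torsion [5, 15, 15, 45]

Answer: M ≅ ℤ/5 ⊕ ℤ/15 ⊕ ℤ/15 ⊕ ℤ/45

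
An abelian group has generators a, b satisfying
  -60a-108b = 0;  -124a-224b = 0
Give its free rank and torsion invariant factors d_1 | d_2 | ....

Answer: M ≅ ℤ/4 ⊕ ℤ/12

Derivation:
rank_ℚ(R)=2; free=2−2=0
SNF(R) diag = [4, 12] → torsion [4, 12]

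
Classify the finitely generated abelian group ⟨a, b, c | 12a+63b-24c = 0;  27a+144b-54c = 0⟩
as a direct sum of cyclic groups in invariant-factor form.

Answer: M ≅ ℤ^1 ⊕ ℤ/3 ⊕ ℤ/9

Derivation:
rank_ℚ(R)=2; free=3−2=1
SNF(R) diag = [3, 9] → torsion [3, 9]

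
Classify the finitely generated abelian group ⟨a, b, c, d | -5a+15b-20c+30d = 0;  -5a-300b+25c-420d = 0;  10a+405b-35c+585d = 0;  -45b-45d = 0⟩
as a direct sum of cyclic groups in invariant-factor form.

Answer: M ≅ ℤ/5 ⊕ ℤ/15 ⊕ ℤ/45 ⊕ ℤ/45

Derivation:
rank_ℚ(R)=4; free=4−4=0
SNF(R) diag = [5, 15, 45, 45] → torsion [5, 15, 45, 45]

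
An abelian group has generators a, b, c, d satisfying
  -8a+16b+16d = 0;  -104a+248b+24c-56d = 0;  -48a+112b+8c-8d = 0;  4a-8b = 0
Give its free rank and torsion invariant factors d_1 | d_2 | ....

Answer: M ≅ ℤ/4 ⊕ ℤ/8 ⊕ ℤ/8 ⊕ ℤ/16

Derivation:
rank_ℚ(R)=4; free=4−4=0
SNF(R) diag = [4, 8, 8, 16] → torsion [4, 8, 8, 16]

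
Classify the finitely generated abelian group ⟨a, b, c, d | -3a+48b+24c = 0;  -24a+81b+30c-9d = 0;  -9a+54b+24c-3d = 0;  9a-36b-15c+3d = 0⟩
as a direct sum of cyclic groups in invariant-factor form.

rank_ℚ(R)=4; free=4−4=0
SNF(R) diag = [3, 3, 3, 9] → torsion [3, 3, 3, 9]

Answer: M ≅ ℤ/3 ⊕ ℤ/3 ⊕ ℤ/3 ⊕ ℤ/9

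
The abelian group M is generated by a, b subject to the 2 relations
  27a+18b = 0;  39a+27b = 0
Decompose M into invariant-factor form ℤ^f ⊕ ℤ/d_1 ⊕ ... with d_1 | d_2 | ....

rank_ℚ(R)=2; free=2−2=0
SNF(R) diag = [3, 9] → torsion [3, 9]

Answer: M ≅ ℤ/3 ⊕ ℤ/9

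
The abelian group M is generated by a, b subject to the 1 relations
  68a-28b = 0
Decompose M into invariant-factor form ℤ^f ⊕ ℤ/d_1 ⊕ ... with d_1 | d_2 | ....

Answer: M ≅ ℤ^1 ⊕ ℤ/4

Derivation:
rank_ℚ(R)=1; free=2−1=1
SNF(R) diag = [4] → torsion [4]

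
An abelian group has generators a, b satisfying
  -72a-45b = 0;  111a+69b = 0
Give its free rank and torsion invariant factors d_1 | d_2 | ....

Answer: M ≅ ℤ/3 ⊕ ℤ/9

Derivation:
rank_ℚ(R)=2; free=2−2=0
SNF(R) diag = [3, 9] → torsion [3, 9]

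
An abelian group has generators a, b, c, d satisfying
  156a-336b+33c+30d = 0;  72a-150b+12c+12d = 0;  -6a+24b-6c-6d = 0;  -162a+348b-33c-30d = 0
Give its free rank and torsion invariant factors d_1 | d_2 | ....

rank_ℚ(R)=4; free=4−4=0
SNF(R) diag = [3, 6, 6, 18] → torsion [3, 6, 6, 18]

Answer: M ≅ ℤ/3 ⊕ ℤ/6 ⊕ ℤ/6 ⊕ ℤ/18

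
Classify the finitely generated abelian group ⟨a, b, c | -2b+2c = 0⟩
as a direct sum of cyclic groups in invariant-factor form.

Answer: M ≅ ℤ^2 ⊕ ℤ/2

Derivation:
rank_ℚ(R)=1; free=3−1=2
SNF(R) diag = [2] → torsion [2]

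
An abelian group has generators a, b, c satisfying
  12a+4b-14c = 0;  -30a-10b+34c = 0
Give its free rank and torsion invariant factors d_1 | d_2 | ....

Answer: M ≅ ℤ^1 ⊕ ℤ/2 ⊕ ℤ/2

Derivation:
rank_ℚ(R)=2; free=3−2=1
SNF(R) diag = [2, 2] → torsion [2, 2]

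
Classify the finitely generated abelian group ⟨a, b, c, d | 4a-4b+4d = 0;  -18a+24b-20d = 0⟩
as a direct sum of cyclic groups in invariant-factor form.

Answer: M ≅ ℤ^2 ⊕ ℤ/2 ⊕ ℤ/4

Derivation:
rank_ℚ(R)=2; free=4−2=2
SNF(R) diag = [2, 4] → torsion [2, 4]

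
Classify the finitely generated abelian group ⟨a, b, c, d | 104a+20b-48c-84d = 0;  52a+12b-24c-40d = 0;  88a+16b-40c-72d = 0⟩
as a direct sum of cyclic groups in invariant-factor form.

Answer: M ≅ ℤ^1 ⊕ ℤ/4 ⊕ ℤ/4 ⊕ ℤ/8

Derivation:
rank_ℚ(R)=3; free=4−3=1
SNF(R) diag = [4, 4, 8] → torsion [4, 4, 8]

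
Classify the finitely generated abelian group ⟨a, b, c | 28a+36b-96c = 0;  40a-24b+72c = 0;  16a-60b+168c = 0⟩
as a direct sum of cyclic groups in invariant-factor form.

rank_ℚ(R)=3; free=3−3=0
SNF(R) diag = [4, 12, 24] → torsion [4, 12, 24]

Answer: M ≅ ℤ/4 ⊕ ℤ/12 ⊕ ℤ/24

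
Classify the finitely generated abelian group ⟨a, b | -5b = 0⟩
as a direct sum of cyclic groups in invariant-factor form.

rank_ℚ(R)=1; free=2−1=1
SNF(R) diag = [5] → torsion [5]

Answer: M ≅ ℤ^1 ⊕ ℤ/5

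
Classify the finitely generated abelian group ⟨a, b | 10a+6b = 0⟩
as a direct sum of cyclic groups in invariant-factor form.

Answer: M ≅ ℤ^1 ⊕ ℤ/2

Derivation:
rank_ℚ(R)=1; free=2−1=1
SNF(R) diag = [2] → torsion [2]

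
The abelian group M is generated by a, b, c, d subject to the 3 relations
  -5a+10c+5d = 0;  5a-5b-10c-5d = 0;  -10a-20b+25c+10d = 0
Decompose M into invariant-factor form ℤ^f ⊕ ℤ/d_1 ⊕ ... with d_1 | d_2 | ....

rank_ℚ(R)=3; free=4−3=1
SNF(R) diag = [5, 5, 5] → torsion [5, 5, 5]

Answer: M ≅ ℤ^1 ⊕ ℤ/5 ⊕ ℤ/5 ⊕ ℤ/5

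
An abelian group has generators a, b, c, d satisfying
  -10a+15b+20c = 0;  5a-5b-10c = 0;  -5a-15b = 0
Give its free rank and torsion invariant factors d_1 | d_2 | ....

rank_ℚ(R)=3; free=4−3=1
SNF(R) diag = [5, 5, 10] → torsion [5, 5, 10]

Answer: M ≅ ℤ^1 ⊕ ℤ/5 ⊕ ℤ/5 ⊕ ℤ/10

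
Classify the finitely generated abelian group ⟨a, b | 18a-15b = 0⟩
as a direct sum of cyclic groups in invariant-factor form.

Answer: M ≅ ℤ^1 ⊕ ℤ/3

Derivation:
rank_ℚ(R)=1; free=2−1=1
SNF(R) diag = [3] → torsion [3]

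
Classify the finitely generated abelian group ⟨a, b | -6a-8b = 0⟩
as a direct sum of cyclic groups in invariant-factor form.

rank_ℚ(R)=1; free=2−1=1
SNF(R) diag = [2] → torsion [2]

Answer: M ≅ ℤ^1 ⊕ ℤ/2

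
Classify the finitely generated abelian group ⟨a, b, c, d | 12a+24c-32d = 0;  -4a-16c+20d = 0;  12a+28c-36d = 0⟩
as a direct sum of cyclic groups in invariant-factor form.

rank_ℚ(R)=3; free=4−3=1
SNF(R) diag = [4, 4, 4] → torsion [4, 4, 4]

Answer: M ≅ ℤ^1 ⊕ ℤ/4 ⊕ ℤ/4 ⊕ ℤ/4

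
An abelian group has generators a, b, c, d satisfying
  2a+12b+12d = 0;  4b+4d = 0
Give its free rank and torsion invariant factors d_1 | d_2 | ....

Answer: M ≅ ℤ^2 ⊕ ℤ/2 ⊕ ℤ/4

Derivation:
rank_ℚ(R)=2; free=4−2=2
SNF(R) diag = [2, 4] → torsion [2, 4]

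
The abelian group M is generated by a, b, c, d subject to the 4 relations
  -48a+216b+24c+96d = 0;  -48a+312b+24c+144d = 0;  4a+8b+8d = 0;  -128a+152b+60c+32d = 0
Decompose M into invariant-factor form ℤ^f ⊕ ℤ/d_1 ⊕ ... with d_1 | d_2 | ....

rank_ℚ(R)=4; free=4−4=0
SNF(R) diag = [4, 12, 24, 48] → torsion [4, 12, 24, 48]

Answer: M ≅ ℤ/4 ⊕ ℤ/12 ⊕ ℤ/24 ⊕ ℤ/48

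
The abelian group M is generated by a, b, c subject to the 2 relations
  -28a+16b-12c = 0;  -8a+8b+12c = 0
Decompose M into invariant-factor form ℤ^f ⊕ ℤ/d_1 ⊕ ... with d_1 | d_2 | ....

rank_ℚ(R)=2; free=3−2=1
SNF(R) diag = [4, 12] → torsion [4, 12]

Answer: M ≅ ℤ^1 ⊕ ℤ/4 ⊕ ℤ/12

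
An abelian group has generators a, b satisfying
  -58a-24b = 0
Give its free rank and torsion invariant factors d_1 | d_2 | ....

Answer: M ≅ ℤ^1 ⊕ ℤ/2

Derivation:
rank_ℚ(R)=1; free=2−1=1
SNF(R) diag = [2] → torsion [2]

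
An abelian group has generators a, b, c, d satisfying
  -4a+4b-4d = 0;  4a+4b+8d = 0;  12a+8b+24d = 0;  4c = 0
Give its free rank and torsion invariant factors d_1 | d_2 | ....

rank_ℚ(R)=4; free=4−4=0
SNF(R) diag = [4, 4, 4, 4] → torsion [4, 4, 4, 4]

Answer: M ≅ ℤ/4 ⊕ ℤ/4 ⊕ ℤ/4 ⊕ ℤ/4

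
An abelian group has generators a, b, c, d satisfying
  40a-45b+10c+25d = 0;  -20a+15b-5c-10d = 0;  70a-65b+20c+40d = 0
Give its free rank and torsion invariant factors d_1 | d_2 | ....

rank_ℚ(R)=3; free=4−3=1
SNF(R) diag = [5, 5, 5] → torsion [5, 5, 5]

Answer: M ≅ ℤ^1 ⊕ ℤ/5 ⊕ ℤ/5 ⊕ ℤ/5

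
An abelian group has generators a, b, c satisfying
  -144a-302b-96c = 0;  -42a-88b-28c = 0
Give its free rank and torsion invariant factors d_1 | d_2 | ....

rank_ℚ(R)=2; free=3−2=1
SNF(R) diag = [2, 2] → torsion [2, 2]

Answer: M ≅ ℤ^1 ⊕ ℤ/2 ⊕ ℤ/2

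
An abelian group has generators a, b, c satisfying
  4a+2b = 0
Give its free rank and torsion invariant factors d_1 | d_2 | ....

Answer: M ≅ ℤ^2 ⊕ ℤ/2

Derivation:
rank_ℚ(R)=1; free=3−1=2
SNF(R) diag = [2] → torsion [2]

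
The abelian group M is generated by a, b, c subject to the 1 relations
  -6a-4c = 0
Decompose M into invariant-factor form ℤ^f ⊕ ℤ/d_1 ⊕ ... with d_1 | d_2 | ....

rank_ℚ(R)=1; free=3−1=2
SNF(R) diag = [2] → torsion [2]

Answer: M ≅ ℤ^2 ⊕ ℤ/2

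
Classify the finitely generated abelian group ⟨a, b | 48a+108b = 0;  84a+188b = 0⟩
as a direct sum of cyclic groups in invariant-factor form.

Answer: M ≅ ℤ/4 ⊕ ℤ/12

Derivation:
rank_ℚ(R)=2; free=2−2=0
SNF(R) diag = [4, 12] → torsion [4, 12]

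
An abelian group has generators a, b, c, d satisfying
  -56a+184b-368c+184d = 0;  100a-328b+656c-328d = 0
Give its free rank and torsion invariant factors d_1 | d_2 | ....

Answer: M ≅ ℤ^2 ⊕ ℤ/4 ⊕ ℤ/8

Derivation:
rank_ℚ(R)=2; free=4−2=2
SNF(R) diag = [4, 8] → torsion [4, 8]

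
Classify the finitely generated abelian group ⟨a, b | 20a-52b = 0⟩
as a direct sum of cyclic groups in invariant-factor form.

rank_ℚ(R)=1; free=2−1=1
SNF(R) diag = [4] → torsion [4]

Answer: M ≅ ℤ^1 ⊕ ℤ/4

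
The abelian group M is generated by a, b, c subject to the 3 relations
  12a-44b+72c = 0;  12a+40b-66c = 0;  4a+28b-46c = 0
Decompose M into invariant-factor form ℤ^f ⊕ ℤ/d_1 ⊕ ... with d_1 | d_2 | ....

rank_ℚ(R)=3; free=3−3=0
SNF(R) diag = [2, 4, 12] → torsion [2, 4, 12]

Answer: M ≅ ℤ/2 ⊕ ℤ/4 ⊕ ℤ/12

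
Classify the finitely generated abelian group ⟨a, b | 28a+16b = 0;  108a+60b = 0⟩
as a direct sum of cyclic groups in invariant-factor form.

Answer: M ≅ ℤ/4 ⊕ ℤ/12

Derivation:
rank_ℚ(R)=2; free=2−2=0
SNF(R) diag = [4, 12] → torsion [4, 12]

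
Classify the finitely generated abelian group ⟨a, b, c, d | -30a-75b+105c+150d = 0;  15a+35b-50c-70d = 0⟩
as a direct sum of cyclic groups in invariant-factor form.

Answer: M ≅ ℤ^2 ⊕ ℤ/5 ⊕ ℤ/15

Derivation:
rank_ℚ(R)=2; free=4−2=2
SNF(R) diag = [5, 15] → torsion [5, 15]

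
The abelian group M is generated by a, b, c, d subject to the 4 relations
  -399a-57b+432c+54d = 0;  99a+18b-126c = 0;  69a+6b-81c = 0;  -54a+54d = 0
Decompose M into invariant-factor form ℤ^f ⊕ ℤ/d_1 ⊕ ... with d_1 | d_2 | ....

rank_ℚ(R)=4; free=4−4=0
SNF(R) diag = [3, 9, 27, 54] → torsion [3, 9, 27, 54]

Answer: M ≅ ℤ/3 ⊕ ℤ/9 ⊕ ℤ/27 ⊕ ℤ/54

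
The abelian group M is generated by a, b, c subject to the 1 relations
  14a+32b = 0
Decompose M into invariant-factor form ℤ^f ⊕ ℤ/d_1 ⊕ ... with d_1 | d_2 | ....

rank_ℚ(R)=1; free=3−1=2
SNF(R) diag = [2] → torsion [2]

Answer: M ≅ ℤ^2 ⊕ ℤ/2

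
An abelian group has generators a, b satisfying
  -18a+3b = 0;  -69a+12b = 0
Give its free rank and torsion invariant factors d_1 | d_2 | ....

rank_ℚ(R)=2; free=2−2=0
SNF(R) diag = [3, 3] → torsion [3, 3]

Answer: M ≅ ℤ/3 ⊕ ℤ/3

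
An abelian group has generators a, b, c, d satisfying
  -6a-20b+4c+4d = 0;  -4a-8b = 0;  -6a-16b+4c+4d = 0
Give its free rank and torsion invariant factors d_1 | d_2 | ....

Answer: M ≅ ℤ^1 ⊕ ℤ/2 ⊕ ℤ/4 ⊕ ℤ/8

Derivation:
rank_ℚ(R)=3; free=4−3=1
SNF(R) diag = [2, 4, 8] → torsion [2, 4, 8]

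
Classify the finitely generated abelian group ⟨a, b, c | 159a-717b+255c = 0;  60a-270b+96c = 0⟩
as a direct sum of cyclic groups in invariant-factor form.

rank_ℚ(R)=2; free=3−2=1
SNF(R) diag = [3, 6] → torsion [3, 6]

Answer: M ≅ ℤ^1 ⊕ ℤ/3 ⊕ ℤ/6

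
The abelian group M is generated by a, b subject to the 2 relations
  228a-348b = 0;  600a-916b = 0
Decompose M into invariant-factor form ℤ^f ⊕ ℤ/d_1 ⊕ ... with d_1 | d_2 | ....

Answer: M ≅ ℤ/4 ⊕ ℤ/12

Derivation:
rank_ℚ(R)=2; free=2−2=0
SNF(R) diag = [4, 12] → torsion [4, 12]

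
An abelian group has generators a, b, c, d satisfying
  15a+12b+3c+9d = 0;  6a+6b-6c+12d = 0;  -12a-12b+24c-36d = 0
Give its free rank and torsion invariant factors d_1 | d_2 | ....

Answer: M ≅ ℤ^1 ⊕ ℤ/3 ⊕ ℤ/6 ⊕ ℤ/12

Derivation:
rank_ℚ(R)=3; free=4−3=1
SNF(R) diag = [3, 6, 12] → torsion [3, 6, 12]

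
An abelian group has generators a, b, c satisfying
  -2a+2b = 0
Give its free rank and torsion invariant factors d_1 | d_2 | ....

Answer: M ≅ ℤ^2 ⊕ ℤ/2

Derivation:
rank_ℚ(R)=1; free=3−1=2
SNF(R) diag = [2] → torsion [2]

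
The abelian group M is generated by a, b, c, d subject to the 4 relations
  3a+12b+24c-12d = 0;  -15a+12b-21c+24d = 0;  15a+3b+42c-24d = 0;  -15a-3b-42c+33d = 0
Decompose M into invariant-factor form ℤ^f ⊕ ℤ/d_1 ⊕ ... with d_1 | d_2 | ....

Answer: M ≅ ℤ/3 ⊕ ℤ/3 ⊕ ℤ/9 ⊕ ℤ/9

Derivation:
rank_ℚ(R)=4; free=4−4=0
SNF(R) diag = [3, 3, 9, 9] → torsion [3, 3, 9, 9]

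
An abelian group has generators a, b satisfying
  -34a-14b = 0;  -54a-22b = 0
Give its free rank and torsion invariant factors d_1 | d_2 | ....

rank_ℚ(R)=2; free=2−2=0
SNF(R) diag = [2, 4] → torsion [2, 4]

Answer: M ≅ ℤ/2 ⊕ ℤ/4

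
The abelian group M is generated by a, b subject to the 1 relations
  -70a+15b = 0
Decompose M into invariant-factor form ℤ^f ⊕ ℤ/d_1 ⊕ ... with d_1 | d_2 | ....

Answer: M ≅ ℤ^1 ⊕ ℤ/5

Derivation:
rank_ℚ(R)=1; free=2−1=1
SNF(R) diag = [5] → torsion [5]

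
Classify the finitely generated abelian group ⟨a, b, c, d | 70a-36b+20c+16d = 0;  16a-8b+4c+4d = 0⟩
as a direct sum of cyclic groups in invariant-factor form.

rank_ℚ(R)=2; free=4−2=2
SNF(R) diag = [2, 4] → torsion [2, 4]

Answer: M ≅ ℤ^2 ⊕ ℤ/2 ⊕ ℤ/4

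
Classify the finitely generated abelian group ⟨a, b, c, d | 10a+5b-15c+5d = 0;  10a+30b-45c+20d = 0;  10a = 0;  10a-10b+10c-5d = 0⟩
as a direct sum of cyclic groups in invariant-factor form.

Answer: M ≅ ℤ/5 ⊕ ℤ/5 ⊕ ℤ/5 ⊕ ℤ/10

Derivation:
rank_ℚ(R)=4; free=4−4=0
SNF(R) diag = [5, 5, 5, 10] → torsion [5, 5, 5, 10]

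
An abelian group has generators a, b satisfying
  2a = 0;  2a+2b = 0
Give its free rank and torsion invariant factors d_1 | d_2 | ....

rank_ℚ(R)=2; free=2−2=0
SNF(R) diag = [2, 2] → torsion [2, 2]

Answer: M ≅ ℤ/2 ⊕ ℤ/2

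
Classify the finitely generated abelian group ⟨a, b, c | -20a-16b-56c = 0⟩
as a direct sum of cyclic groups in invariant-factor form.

Answer: M ≅ ℤ^2 ⊕ ℤ/4

Derivation:
rank_ℚ(R)=1; free=3−1=2
SNF(R) diag = [4] → torsion [4]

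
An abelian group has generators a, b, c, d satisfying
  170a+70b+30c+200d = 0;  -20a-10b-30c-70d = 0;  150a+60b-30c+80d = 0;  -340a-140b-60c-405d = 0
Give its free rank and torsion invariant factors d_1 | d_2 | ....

Answer: M ≅ ℤ/5 ⊕ ℤ/10 ⊕ ℤ/30 ⊕ ℤ/30

Derivation:
rank_ℚ(R)=4; free=4−4=0
SNF(R) diag = [5, 10, 30, 30] → torsion [5, 10, 30, 30]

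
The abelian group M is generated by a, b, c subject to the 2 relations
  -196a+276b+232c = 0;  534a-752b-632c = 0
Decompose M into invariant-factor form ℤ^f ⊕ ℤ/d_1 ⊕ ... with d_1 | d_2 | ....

rank_ℚ(R)=2; free=3−2=1
SNF(R) diag = [2, 4] → torsion [2, 4]

Answer: M ≅ ℤ^1 ⊕ ℤ/2 ⊕ ℤ/4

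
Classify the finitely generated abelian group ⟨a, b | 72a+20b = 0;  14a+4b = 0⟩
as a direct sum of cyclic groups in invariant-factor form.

rank_ℚ(R)=2; free=2−2=0
SNF(R) diag = [2, 4] → torsion [2, 4]

Answer: M ≅ ℤ/2 ⊕ ℤ/4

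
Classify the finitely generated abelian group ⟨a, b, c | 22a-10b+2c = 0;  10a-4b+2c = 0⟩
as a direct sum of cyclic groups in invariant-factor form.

Answer: M ≅ ℤ^1 ⊕ ℤ/2 ⊕ ℤ/6

Derivation:
rank_ℚ(R)=2; free=3−2=1
SNF(R) diag = [2, 6] → torsion [2, 6]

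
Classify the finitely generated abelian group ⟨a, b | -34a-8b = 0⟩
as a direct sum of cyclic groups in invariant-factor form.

Answer: M ≅ ℤ^1 ⊕ ℤ/2

Derivation:
rank_ℚ(R)=1; free=2−1=1
SNF(R) diag = [2] → torsion [2]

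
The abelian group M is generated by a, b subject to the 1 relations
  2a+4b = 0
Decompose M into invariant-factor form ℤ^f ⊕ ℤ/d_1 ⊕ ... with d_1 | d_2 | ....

rank_ℚ(R)=1; free=2−1=1
SNF(R) diag = [2] → torsion [2]

Answer: M ≅ ℤ^1 ⊕ ℤ/2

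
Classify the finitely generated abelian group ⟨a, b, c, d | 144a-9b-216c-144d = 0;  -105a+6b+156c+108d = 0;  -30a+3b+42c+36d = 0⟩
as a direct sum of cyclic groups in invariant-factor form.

Answer: M ≅ ℤ^1 ⊕ ℤ/3 ⊕ ℤ/9 ⊕ ℤ/18

Derivation:
rank_ℚ(R)=3; free=4−3=1
SNF(R) diag = [3, 9, 18] → torsion [3, 9, 18]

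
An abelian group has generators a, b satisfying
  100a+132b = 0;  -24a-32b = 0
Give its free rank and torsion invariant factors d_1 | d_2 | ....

rank_ℚ(R)=2; free=2−2=0
SNF(R) diag = [4, 8] → torsion [4, 8]

Answer: M ≅ ℤ/4 ⊕ ℤ/8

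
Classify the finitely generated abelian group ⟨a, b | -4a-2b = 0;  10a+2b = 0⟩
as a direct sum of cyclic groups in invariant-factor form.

rank_ℚ(R)=2; free=2−2=0
SNF(R) diag = [2, 6] → torsion [2, 6]

Answer: M ≅ ℤ/2 ⊕ ℤ/6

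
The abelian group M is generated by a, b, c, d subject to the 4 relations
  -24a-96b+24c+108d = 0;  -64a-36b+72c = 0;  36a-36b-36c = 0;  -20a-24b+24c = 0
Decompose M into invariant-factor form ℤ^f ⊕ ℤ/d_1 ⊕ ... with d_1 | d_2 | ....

Answer: M ≅ ℤ/4 ⊕ ℤ/12 ⊕ ℤ/36 ⊕ ℤ/108

Derivation:
rank_ℚ(R)=4; free=4−4=0
SNF(R) diag = [4, 12, 36, 108] → torsion [4, 12, 36, 108]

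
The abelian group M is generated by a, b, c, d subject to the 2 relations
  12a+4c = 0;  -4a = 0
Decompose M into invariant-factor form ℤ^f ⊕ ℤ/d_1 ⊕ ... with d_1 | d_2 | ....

rank_ℚ(R)=2; free=4−2=2
SNF(R) diag = [4, 4] → torsion [4, 4]

Answer: M ≅ ℤ^2 ⊕ ℤ/4 ⊕ ℤ/4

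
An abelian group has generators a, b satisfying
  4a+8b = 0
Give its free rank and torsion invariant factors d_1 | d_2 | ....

rank_ℚ(R)=1; free=2−1=1
SNF(R) diag = [4] → torsion [4]

Answer: M ≅ ℤ^1 ⊕ ℤ/4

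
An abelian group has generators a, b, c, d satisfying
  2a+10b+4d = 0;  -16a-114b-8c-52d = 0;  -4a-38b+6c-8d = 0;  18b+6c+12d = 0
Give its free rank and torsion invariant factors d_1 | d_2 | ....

Answer: M ≅ ℤ/2 ⊕ ℤ/2 ⊕ ℤ/6 ⊕ ℤ/12

Derivation:
rank_ℚ(R)=4; free=4−4=0
SNF(R) diag = [2, 2, 6, 12] → torsion [2, 2, 6, 12]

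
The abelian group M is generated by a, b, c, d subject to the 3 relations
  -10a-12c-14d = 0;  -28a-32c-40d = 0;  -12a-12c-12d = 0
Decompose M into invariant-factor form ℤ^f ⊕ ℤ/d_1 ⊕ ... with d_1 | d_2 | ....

Answer: M ≅ ℤ^1 ⊕ ℤ/2 ⊕ ℤ/4 ⊕ ℤ/12

Derivation:
rank_ℚ(R)=3; free=4−3=1
SNF(R) diag = [2, 4, 12] → torsion [2, 4, 12]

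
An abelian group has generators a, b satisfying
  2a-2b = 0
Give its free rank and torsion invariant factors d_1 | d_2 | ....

Answer: M ≅ ℤ^1 ⊕ ℤ/2

Derivation:
rank_ℚ(R)=1; free=2−1=1
SNF(R) diag = [2] → torsion [2]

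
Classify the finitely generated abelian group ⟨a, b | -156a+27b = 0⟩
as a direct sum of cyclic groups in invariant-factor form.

Answer: M ≅ ℤ^1 ⊕ ℤ/3

Derivation:
rank_ℚ(R)=1; free=2−1=1
SNF(R) diag = [3] → torsion [3]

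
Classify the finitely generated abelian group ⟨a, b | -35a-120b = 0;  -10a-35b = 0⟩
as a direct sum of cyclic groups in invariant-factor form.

rank_ℚ(R)=2; free=2−2=0
SNF(R) diag = [5, 5] → torsion [5, 5]

Answer: M ≅ ℤ/5 ⊕ ℤ/5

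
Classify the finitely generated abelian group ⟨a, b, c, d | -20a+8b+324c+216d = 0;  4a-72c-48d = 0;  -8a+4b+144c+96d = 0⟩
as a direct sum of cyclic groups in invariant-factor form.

Answer: M ≅ ℤ^1 ⊕ ℤ/4 ⊕ ℤ/4 ⊕ ℤ/12

Derivation:
rank_ℚ(R)=3; free=4−3=1
SNF(R) diag = [4, 4, 12] → torsion [4, 4, 12]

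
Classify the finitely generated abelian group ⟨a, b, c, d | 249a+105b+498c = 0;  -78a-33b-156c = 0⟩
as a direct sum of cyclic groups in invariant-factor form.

Answer: M ≅ ℤ^2 ⊕ ℤ/3 ⊕ ℤ/9

Derivation:
rank_ℚ(R)=2; free=4−2=2
SNF(R) diag = [3, 9] → torsion [3, 9]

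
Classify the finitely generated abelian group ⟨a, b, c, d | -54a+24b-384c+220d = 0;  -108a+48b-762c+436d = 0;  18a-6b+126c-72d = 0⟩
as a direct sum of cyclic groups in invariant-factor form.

rank_ℚ(R)=3; free=4−3=1
SNF(R) diag = [2, 6, 18] → torsion [2, 6, 18]

Answer: M ≅ ℤ^1 ⊕ ℤ/2 ⊕ ℤ/6 ⊕ ℤ/18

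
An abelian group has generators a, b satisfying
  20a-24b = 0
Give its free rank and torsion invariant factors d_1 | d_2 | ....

rank_ℚ(R)=1; free=2−1=1
SNF(R) diag = [4] → torsion [4]

Answer: M ≅ ℤ^1 ⊕ ℤ/4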